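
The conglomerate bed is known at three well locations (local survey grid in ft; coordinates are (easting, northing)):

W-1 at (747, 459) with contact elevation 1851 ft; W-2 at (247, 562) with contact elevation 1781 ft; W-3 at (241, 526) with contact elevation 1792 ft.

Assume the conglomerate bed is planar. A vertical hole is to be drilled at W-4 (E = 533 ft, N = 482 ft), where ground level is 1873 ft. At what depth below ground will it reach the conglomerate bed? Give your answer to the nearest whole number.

Let the plane be z = a·E + b·N + c.
W-2−W-1: −500a + 103b = −70;  W-3−W-1: −506a + 67b = −59.
Solving gives a = 0.07450, b = −0.31797.
Then c = 1851 − a·747 − b·459 = 1941.30.
At (533, 482): z_contact = 39.7 − 153.3 + 1941.30 = 1827.7 ft.
Depth below ground = 1873 − 1827.7 = 45 ft.

45 ft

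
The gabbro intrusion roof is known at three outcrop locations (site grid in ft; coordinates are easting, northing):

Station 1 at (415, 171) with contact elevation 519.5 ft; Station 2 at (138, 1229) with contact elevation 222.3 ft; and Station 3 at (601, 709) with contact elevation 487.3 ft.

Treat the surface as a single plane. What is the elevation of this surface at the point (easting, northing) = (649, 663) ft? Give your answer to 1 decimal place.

513.3 ft

Two edge vectors: Station 1→Station 2 = (-277, 1058, -297.2), Station 1→Station 3 = (186, 538, -32.2).
Normal n = (Station 1→Station 2) × (Station 1→Station 3) = (125826, -64198.6, -345814).
So ∂z/∂easting = −n_x/n_z = 0.363855 and ∂z/∂northing = −n_y/n_z = −0.185645.
Intercept c from Station 1: 519.5 − 151.00 + 31.75 = 400.25.
At (649, 663): z = 236.1 − 123.1 + 400.25 = 513.3 ft.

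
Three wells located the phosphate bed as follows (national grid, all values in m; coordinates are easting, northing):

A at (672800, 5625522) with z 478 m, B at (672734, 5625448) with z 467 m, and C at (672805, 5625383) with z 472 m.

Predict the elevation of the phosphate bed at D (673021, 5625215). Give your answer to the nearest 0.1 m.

488.6 m

Two edge vectors: A→B = (-66, -74, -11), A→C = (5, -139, -6).
Normal n = (A→B) × (A→C) = (-1085, -451, 9544).
So ∂z/∂easting = −n_x/n_z = 0.113683990 and ∂z/∂northing = −n_y/n_z = 0.047254820.
Intercept c from A: 478 − 76486.59 − 265833.03 = −341841.62.
At (673021, 5625215): z = 76511.7 + 265818.5 − 341841.62 = 488.6 m.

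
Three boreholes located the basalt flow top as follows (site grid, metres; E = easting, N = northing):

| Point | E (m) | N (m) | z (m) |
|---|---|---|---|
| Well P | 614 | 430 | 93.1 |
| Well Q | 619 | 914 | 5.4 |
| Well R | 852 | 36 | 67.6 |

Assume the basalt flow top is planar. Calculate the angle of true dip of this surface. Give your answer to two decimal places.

23.64°

Let the plane be z = a·E + b·N + c.
Well Q−Well P: 5a + 484b = −87.7;  Well R−Well P: 238a − 394b = −25.5.
Solving gives a = −0.40026, b = −0.17706.
Gradient magnitude |∇z| = √(a² + b²) = √(0.16021 + 0.03135) = 0.43768.
True dip = arctan(0.43768) = 23.64°, dipping toward ENE (azimuth ≈ 066°).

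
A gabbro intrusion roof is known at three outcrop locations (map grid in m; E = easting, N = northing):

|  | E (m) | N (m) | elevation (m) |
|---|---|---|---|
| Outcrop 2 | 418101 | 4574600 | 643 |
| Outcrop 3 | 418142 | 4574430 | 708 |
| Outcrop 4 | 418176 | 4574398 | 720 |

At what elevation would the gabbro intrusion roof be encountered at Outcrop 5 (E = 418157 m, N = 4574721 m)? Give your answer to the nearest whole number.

Let the plane be z = a·E + b·N + c.
Outcrop 3−Outcrop 2: 41a − 170b = 65;  Outcrop 4−Outcrop 2: 75a − 202b = 77.
Solving gives a = −0.00895255, b = −0.38451209.
Then c = 643 − a·418101 − b·4574600 = 1763375.06.
At (418157, 4574721): z = −3743.6 − 1759035.5 + 1763375.06 = 596.0 m.

596 m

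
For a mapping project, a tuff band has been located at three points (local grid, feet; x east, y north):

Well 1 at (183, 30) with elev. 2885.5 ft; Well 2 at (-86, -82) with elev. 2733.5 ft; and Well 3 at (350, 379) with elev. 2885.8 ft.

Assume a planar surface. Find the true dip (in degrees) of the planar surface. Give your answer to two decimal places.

Let the plane be z = a·x + b·y + c.
Well 2−Well 1: −269a − 112b = −152;  Well 3−Well 1: 167a + 349b = 0.3.
Solving gives a = 0.70519, b = −0.33658.
Gradient magnitude |∇z| = √(a² + b²) = √(0.49730 + 0.11329) = 0.78140.
True dip = arctan(0.78140) = 38.00°, dipping toward WNW (azimuth ≈ 296°).

38.00°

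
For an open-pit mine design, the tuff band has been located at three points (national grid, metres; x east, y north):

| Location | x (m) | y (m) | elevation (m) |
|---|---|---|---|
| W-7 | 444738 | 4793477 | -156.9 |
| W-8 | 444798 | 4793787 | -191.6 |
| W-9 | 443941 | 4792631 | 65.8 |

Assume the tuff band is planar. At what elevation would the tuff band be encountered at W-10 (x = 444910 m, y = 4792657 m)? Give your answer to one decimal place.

Let the plane be z = a·x + b·y + c.
W-8−W-7: 60a + 310b = −34.7;  W-9−W-7: −797a − 846b = 222.7.
Solving gives a = −0.202133361, b = −0.072812898.
Then c = -156.9 − a·444738 − b·4793477 = 438766.44.
At (444910, 4792657): z = −89931.2 − 348967.2 + 438766.44 = -132.0 m.

-132.0 m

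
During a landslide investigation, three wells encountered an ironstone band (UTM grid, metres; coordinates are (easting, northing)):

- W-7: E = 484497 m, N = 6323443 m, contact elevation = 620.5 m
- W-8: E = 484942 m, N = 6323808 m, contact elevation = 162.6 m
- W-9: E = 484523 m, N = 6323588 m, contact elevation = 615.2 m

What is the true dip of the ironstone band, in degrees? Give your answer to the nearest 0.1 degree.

Two edge vectors: W-7→W-8 = (445, 365, -457.9), W-7→W-9 = (26, 145, -5.3).
Normal n = (W-7→W-8) × (W-7→W-9) = (64461, -9546.9, 55035).
So ∂z/∂E = −n_x/n_z = −1.17127 and ∂z/∂N = −n_y/n_z = 0.17347.
Gradient magnitude |∇z| = √(a² + b²) = √(1.37188 + 0.03009) = 1.18405.
True dip = arctan(1.18405) = 49.8°, dipping toward E (azimuth ≈ 098°).

49.8°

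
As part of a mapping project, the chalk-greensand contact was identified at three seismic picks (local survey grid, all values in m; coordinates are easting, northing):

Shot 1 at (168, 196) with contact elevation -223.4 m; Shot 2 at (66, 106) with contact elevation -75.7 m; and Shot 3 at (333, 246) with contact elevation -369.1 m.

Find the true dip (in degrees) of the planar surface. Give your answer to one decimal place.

Let the plane be z = a·easting + b·northing + c.
Shot 2−Shot 1: −102a − 90b = 147.7;  Shot 3−Shot 1: 165a + 50b = −145.7.
Solving gives a = −0.58749, b = −0.97529.
Gradient magnitude |∇z| = √(a² + b²) = √(0.34514 + 0.95120) = 1.13857.
True dip = arctan(1.13857) = 48.7°, dipping toward NNE (azimuth ≈ 031°).

48.7°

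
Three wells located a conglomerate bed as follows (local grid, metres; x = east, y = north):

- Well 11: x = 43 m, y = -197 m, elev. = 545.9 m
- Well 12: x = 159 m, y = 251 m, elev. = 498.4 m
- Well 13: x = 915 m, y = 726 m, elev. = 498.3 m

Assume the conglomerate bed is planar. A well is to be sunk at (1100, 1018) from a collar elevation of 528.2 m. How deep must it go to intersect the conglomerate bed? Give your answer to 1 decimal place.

Let the plane be z = a·x + b·y + c.
Well 12−Well 11: 116a + 448b = −47.5;  Well 13−Well 11: 872a + 923b = −47.6.
Solving gives a = 0.079403, b = −0.126586.
Then c = 545.9 − a·43 − b·-197 = 517.55.
At (1100, 1018): z_contact = 87.34 − 128.87 + 517.55 = 476.03 m.
Depth below ground = 528.2 − 476.03 = 52.2 m.

52.2 m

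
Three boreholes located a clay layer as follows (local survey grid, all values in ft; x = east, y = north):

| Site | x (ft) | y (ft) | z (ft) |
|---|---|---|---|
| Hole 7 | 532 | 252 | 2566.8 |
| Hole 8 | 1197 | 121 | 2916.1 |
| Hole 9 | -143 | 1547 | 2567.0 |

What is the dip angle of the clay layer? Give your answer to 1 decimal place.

Let the plane be z = a·x + b·y + c.
Hole 8−Hole 7: 665a − 131b = 349.3;  Hole 9−Hole 7: −675a + 1295b = 0.2.
Solving gives a = 0.58540, b = 0.30529.
Gradient magnitude |∇z| = √(a² + b²) = √(0.34270 + 0.09320) = 0.66022.
True dip = arctan(0.66022) = 33.4°, dipping toward WSW (azimuth ≈ 242°).

33.4°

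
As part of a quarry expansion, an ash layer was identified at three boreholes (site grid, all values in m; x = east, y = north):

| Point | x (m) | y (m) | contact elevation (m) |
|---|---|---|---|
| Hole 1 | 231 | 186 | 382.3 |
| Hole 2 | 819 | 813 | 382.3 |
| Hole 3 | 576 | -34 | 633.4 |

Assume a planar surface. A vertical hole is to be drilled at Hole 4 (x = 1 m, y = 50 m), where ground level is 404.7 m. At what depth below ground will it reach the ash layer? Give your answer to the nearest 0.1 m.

69.1 m

Two edge vectors: Hole 1→Hole 2 = (588, 627, 0), Hole 1→Hole 3 = (345, -220, 251.1).
Normal n = (Hole 1→Hole 2) × (Hole 1→Hole 3) = (157439.7, -147646.8, -345675).
So ∂z/∂x = −n_x/n_z = 0.45546 and ∂z/∂y = −n_y/n_z = −0.42713.
Intercept c from Hole 1: 382.3 − 105.21 + 79.45 = 356.54.
At (1, 50): z_contact = 0.46 − 21.36 + 356.54 = 335.63 m.
Depth below ground = 404.7 − 335.63 = 69.1 m.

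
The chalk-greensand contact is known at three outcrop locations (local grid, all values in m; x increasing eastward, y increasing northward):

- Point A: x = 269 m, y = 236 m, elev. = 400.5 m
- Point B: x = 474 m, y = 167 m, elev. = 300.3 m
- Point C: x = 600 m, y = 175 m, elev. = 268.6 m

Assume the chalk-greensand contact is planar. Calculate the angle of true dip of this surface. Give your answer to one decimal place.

33.4°

Let the plane be z = a·x + b·y + c.
Point B−Point A: 205a − 69b = −100.2;  Point C−Point A: 331a − 61b = −131.9.
Solving gives a = −0.28923, b = 0.59287.
Gradient magnitude |∇z| = √(a² + b²) = √(0.08365 + 0.35149) = 0.65966.
True dip = arctan(0.65966) = 33.4°, dipping toward SSE (azimuth ≈ 154°).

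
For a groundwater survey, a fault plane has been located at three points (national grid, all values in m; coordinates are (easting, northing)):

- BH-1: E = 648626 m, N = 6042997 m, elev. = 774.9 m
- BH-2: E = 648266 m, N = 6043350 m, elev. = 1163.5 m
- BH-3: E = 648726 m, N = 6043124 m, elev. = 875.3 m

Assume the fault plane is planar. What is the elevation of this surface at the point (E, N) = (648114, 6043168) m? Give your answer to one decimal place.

Two edge vectors: BH-1→BH-2 = (-360, 353, 388.6), BH-1→BH-3 = (100, 127, 100.4).
Normal n = (BH-1→BH-2) × (BH-1→BH-3) = (-13911, 75004, -81020).
So ∂z/∂E = −n_x/n_z = −0.171698346 and ∂z/∂N = −n_y/n_z = 0.925746729.
Intercept c from BH-1: 774.9 + 111368.01 − 5594284.71 = −5482141.80.
At (648114, 6043168): z = −111280.1 + 5594443.0 − 5482141.80 = 1021.1 m.

1021.1 m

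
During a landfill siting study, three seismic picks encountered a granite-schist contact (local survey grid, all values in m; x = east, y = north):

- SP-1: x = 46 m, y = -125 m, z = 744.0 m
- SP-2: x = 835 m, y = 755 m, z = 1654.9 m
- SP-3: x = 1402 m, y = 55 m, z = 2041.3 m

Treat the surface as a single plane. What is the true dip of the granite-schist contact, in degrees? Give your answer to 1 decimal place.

Two edge vectors: SP-1→SP-2 = (789, 880, 910.9), SP-1→SP-3 = (1356, 180, 1297.3).
Normal n = (SP-1→SP-2) × (SP-1→SP-3) = (977662, 211610.7, -1051260).
So ∂z/∂x = −n_x/n_z = 0.92999 and ∂z/∂y = −n_y/n_z = 0.20129.
Gradient magnitude |∇z| = √(a² + b²) = √(0.86488 + 0.04052) = 0.95153.
True dip = arctan(0.95153) = 43.6°, dipping toward WSW (azimuth ≈ 258°).

43.6°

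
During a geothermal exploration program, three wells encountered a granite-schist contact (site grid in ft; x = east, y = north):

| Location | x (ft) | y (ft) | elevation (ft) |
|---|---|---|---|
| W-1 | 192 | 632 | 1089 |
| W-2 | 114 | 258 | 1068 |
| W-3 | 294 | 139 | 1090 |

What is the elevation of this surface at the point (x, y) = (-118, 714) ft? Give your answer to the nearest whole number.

Let the plane be z = a·x + b·y + c.
W-2−W-1: −78a − 374b = −21;  W-3−W-1: 102a − 493b = 1.
Solving gives a = 0.14004, b = 0.02694.
Then c = 1089 − a·192 − b·632 = 1045.08.
At (-118, 714): z = −16.5 + 19.2 + 1045.08 = 1047.8 ft.

1048 ft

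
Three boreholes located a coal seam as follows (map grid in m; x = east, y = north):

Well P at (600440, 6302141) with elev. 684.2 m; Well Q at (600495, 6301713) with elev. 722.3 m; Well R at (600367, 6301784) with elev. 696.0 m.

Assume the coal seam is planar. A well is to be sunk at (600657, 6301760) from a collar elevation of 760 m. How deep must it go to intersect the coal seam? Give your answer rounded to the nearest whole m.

Two edge vectors: Well P→Well Q = (55, -428, 38.1), Well P→Well R = (-73, -357, 11.8).
Normal n = (Well P→Well Q) × (Well P→Well R) = (8551.3, -3430.3, -50879).
So ∂z/∂x = −n_x/n_z = 0.16807131 and ∂z/∂y = −n_y/n_z = −0.06742074.
Intercept c from Well P: 684.2 − 100916.74 + 424895.03 = 324662.50.
At (600657, 6301760): z_contact = 100953.2 − 424869.3 + 324662.50 = 746.4 m.
Depth below ground = 760 − 746.4 = 14 m.

14 m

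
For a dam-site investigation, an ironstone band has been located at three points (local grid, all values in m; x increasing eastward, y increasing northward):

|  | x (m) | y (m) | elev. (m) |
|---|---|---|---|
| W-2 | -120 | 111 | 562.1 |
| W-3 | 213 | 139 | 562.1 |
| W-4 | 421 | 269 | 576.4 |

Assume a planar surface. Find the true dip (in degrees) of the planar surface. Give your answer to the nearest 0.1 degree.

Let the plane be z = a·x + b·y + c.
W-3−W-2: 333a + 28b = 0;  W-4−W-2: 541a + 158b = 14.3.
Solving gives a = −0.01069, b = 0.12710.
Gradient magnitude |∇z| = √(a² + b²) = √(0.00011 + 0.01615) = 0.12755.
True dip = arctan(0.12755) = 7.3°, dipping toward S (azimuth ≈ 175°).

7.3°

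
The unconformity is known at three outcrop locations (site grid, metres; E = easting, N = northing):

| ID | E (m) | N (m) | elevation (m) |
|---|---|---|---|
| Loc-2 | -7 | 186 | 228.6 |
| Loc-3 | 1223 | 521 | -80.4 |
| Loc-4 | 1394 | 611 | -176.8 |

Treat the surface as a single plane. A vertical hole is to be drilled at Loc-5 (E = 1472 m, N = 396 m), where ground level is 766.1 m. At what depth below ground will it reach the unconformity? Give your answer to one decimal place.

671.8 m

Let the plane be z = a·E + b·N + c.
Loc-3−Loc-2: 1230a + 335b = −309;  Loc-4−Loc-2: 1401a + 425b = −405.4.
Solving gives a = 0.083946, b = −1.230609.
Then c = 228.6 − a·-7 − b·186 = 458.08.
At (1472, 396): z_contact = 123.57 − 487.32 + 458.08 = 94.33 m.
Depth below ground = 766.1 − 94.33 = 671.8 m.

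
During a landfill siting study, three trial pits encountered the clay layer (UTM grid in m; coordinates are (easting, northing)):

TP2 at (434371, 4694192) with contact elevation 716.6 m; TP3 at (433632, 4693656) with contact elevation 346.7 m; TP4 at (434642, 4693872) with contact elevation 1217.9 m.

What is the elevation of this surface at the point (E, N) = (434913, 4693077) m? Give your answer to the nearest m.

Let the plane be z = a·E + b·N + c.
TP3−TP2: −739a − 536b = −369.9;  TP4−TP2: 271a − 320b = 501.3.
Solving gives a = 1.01395939, b = −0.70786565.
Then c = 716.6 − a·434371 − b·4694192 = 2883139.30.
At (434913, 4693077): z = 440984.1 − 3322068.0 + 2883139.30 = 2055.4 m.

2055 m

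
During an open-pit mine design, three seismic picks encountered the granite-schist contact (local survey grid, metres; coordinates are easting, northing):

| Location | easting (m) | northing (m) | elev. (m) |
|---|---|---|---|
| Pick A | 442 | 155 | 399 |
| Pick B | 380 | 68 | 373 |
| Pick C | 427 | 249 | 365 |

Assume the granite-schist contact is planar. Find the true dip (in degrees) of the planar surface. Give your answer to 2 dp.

38.47°

Two edge vectors: Pick A→Pick B = (-62, -87, -26), Pick A→Pick C = (-15, 94, -34).
Normal n = (Pick A→Pick B) × (Pick A→Pick C) = (5402, -1718, -7133).
So ∂z/∂easting = −n_x/n_z = 0.75733 and ∂z/∂northing = −n_y/n_z = −0.24085.
Gradient magnitude |∇z| = √(a² + b²) = √(0.57354 + 0.05801) = 0.79470.
True dip = arctan(0.79470) = 38.47°, dipping toward WNW (azimuth ≈ 288°).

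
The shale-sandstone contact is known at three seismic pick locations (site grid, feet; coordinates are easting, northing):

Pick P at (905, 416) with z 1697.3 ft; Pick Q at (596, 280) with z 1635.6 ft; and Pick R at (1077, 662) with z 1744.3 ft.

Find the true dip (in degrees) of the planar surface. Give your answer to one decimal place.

Two edge vectors: Pick P→Pick Q = (-309, -136, -61.7), Pick P→Pick R = (172, 246, 47).
Normal n = (Pick P→Pick Q) × (Pick P→Pick R) = (8786.2, 3910.6, -52622).
So ∂z/∂easting = −n_x/n_z = 0.16697 and ∂z/∂northing = −n_y/n_z = 0.07431.
Gradient magnitude |∇z| = √(a² + b²) = √(0.02788 + 0.00552) = 0.18276.
True dip = arctan(0.18276) = 10.4°, dipping toward WSW (azimuth ≈ 246°).

10.4°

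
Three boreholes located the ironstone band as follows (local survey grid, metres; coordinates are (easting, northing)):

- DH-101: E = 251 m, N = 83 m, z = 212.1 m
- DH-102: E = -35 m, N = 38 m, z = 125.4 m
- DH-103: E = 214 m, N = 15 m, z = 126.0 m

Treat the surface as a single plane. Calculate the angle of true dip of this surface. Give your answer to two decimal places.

50.42°

Let the plane be z = a·E + b·N + c.
DH-102−DH-101: −286a − 45b = −86.7;  DH-103−DH-101: −37a − 68b = −86.1.
Solving gives a = 0.11365, b = 1.20434.
Gradient magnitude |∇z| = √(a² + b²) = √(0.01292 + 1.45042) = 1.20969.
True dip = arctan(1.20969) = 50.42°, dipping toward S (azimuth ≈ 185°).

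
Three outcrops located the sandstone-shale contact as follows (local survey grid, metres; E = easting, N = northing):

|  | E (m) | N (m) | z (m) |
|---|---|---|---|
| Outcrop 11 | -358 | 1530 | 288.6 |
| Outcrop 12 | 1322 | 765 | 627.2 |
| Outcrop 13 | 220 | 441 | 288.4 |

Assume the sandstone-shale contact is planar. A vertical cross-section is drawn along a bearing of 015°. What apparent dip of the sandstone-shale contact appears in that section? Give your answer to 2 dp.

11.60°

Let the plane be z = a·E + b·N + c.
Outcrop 12−Outcrop 11: 1680a − 765b = 338.6;  Outcrop 13−Outcrop 11: 578a − 1089b = −0.2.
Solving gives a = 0.26589, b = 0.14131.
Unit vector along 015° is (sin 15°, cos 15°) = (0.2588, 0.9659).
Slope in that direction = a·(0.2588) + b·(0.9659) = 0.20531.
Apparent dip = arctan|0.20531| = 11.60° (true dip is 16.8°, so apparent ≤ true as expected).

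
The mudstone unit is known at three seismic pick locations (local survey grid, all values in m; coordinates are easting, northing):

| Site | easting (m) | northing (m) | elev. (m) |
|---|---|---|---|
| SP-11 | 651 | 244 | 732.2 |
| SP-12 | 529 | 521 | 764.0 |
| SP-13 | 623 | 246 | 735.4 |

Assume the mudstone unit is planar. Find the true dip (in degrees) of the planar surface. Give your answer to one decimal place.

7.3°

Two edge vectors: SP-11→SP-12 = (-122, 277, 31.8), SP-11→SP-13 = (-28, 2, 3.2).
Normal n = (SP-11→SP-12) × (SP-11→SP-13) = (822.8, -500, 7512).
So ∂z/∂easting = −n_x/n_z = −0.10953 and ∂z/∂northing = −n_y/n_z = 0.06656.
Gradient magnitude |∇z| = √(a² + b²) = √(0.01200 + 0.00443) = 0.12817.
True dip = arctan(0.12817) = 7.3°, dipping toward ESE (azimuth ≈ 121°).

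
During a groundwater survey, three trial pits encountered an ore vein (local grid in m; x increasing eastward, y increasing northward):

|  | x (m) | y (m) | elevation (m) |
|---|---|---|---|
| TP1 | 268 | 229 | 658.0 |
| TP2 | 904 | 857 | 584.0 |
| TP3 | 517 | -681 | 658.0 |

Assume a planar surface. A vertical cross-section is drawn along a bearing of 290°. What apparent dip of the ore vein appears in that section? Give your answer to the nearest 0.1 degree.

4.4°

Two edge vectors: TP1→TP2 = (636, 628, -74), TP1→TP3 = (249, -910, 0).
Normal n = (TP1→TP2) × (TP1→TP3) = (-67340, -18426, -735132).
So ∂z/∂x = −n_x/n_z = −0.09160 and ∂z/∂y = −n_y/n_z = −0.02506.
Unit vector along 290° is (sin 290°, cos 290°) = (-0.9397, 0.3420).
Slope in that direction = a·(-0.9397) + b·(0.3420) = 0.07751.
Apparent dip = arctan|0.07751| = 4.4° (true dip is 5.4°, so apparent ≤ true as expected).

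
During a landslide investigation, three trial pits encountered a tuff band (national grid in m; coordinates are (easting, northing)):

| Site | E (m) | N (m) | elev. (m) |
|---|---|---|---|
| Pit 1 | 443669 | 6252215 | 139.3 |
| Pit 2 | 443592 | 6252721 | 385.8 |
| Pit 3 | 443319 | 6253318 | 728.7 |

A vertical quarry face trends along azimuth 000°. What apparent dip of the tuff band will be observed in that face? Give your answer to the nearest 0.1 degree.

Let the plane be z = a·E + b·N + c.
Pit 2−Pit 1: −77a + 506b = 246.5;  Pit 3−Pit 1: −350a + 1103b = 589.4.
Solving gives a = −0.28585, b = 0.44365.
Unit vector along 000° is (sin 0°, cos 0°) = (0.0000, 1.0000).
Slope in that direction = a·(0.0000) + b·(1.0000) = 0.44365.
Apparent dip = arctan|0.44365| = 23.9° (true dip is 27.8°, so apparent ≤ true as expected).

23.9°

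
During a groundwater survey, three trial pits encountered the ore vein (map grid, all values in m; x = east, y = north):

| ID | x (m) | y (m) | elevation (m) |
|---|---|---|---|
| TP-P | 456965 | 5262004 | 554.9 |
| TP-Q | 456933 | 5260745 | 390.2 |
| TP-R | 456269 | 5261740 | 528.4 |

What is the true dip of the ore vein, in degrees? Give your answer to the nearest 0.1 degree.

Two edge vectors: TP-P→TP-Q = (-32, -1259, -164.7), TP-P→TP-R = (-696, -264, -26.5).
Normal n = (TP-P→TP-Q) × (TP-P→TP-R) = (-10117.3, 113783.2, -867816).
So ∂z/∂x = −n_x/n_z = −0.01166 and ∂z/∂y = −n_y/n_z = 0.13111.
Gradient magnitude |∇z| = √(a² + b²) = √(0.00014 + 0.01719) = 0.13163.
True dip = arctan(0.13163) = 7.5°, dipping toward S (azimuth ≈ 175°).

7.5°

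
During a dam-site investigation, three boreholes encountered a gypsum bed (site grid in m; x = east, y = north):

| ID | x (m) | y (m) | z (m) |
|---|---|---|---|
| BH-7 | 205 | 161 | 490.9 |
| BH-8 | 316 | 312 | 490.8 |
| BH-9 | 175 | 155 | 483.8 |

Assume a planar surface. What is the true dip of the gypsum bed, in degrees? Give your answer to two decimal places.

Let the plane be z = a·x + b·y + c.
BH-8−BH-7: 111a + 151b = −0.1;  BH-9−BH-7: −30a − 6b = −7.1.
Solving gives a = 0.27761, b = −0.20474.
Gradient magnitude |∇z| = √(a² + b²) = √(0.07707 + 0.04192) = 0.34494.
True dip = arctan(0.34494) = 19.03°, dipping toward NW (azimuth ≈ 306°).

19.03°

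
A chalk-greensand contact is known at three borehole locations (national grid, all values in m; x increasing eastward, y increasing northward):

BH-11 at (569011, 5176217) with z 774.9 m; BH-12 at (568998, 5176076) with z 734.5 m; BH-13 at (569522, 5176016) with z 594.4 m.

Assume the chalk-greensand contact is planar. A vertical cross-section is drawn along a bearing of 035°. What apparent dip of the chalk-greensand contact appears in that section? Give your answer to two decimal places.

Two edge vectors: BH-11→BH-12 = (-13, -141, -40.4), BH-11→BH-13 = (511, -201, -180.5).
Normal n = (BH-11→BH-12) × (BH-11→BH-13) = (17330.1, -22990.9, 74664).
So ∂z/∂x = −n_x/n_z = −0.23211 and ∂z/∂y = −n_y/n_z = 0.30792.
Unit vector along 035° is (sin 35°, cos 35°) = (0.5736, 0.8192).
Slope in that direction = a·(0.5736) + b·(0.8192) = 0.11911.
Apparent dip = arctan|0.11911| = 6.79° (true dip is 21.1°, so apparent ≤ true as expected).

6.79°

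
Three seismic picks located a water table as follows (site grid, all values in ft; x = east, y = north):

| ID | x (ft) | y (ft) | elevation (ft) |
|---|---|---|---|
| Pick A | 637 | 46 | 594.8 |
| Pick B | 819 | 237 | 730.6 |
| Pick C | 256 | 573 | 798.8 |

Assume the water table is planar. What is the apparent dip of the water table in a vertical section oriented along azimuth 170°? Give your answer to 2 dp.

Two edge vectors: Pick A→Pick B = (182, 191, 135.8), Pick A→Pick C = (-381, 527, 204).
Normal n = (Pick A→Pick B) × (Pick A→Pick C) = (-32602.6, -88867.8, 168685).
So ∂z/∂x = −n_x/n_z = 0.19328 and ∂z/∂y = −n_y/n_z = 0.52683.
Unit vector along 170° is (sin 170°, cos 170°) = (0.1736, -0.9848).
Slope in that direction = a·(0.1736) + b·(-0.9848) = −0.48526.
Apparent dip = arctan|0.48526| = 25.89° (true dip is 29.3°, so apparent ≤ true as expected).

25.89°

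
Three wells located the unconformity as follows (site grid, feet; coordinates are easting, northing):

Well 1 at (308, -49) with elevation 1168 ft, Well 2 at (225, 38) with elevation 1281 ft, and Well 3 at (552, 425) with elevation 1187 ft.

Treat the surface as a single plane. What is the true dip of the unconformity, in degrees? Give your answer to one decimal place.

44.5°

Two edge vectors: Well 1→Well 2 = (-83, 87, 113), Well 1→Well 3 = (244, 474, 19).
Normal n = (Well 1→Well 2) × (Well 1→Well 3) = (-51909, 29149, -60570).
So ∂z/∂easting = −n_x/n_z = −0.85701 and ∂z/∂northing = −n_y/n_z = 0.48124.
Gradient magnitude |∇z| = √(a² + b²) = √(0.73446 + 0.23160) = 0.98288.
True dip = arctan(0.98288) = 44.5°, dipping toward ESE (azimuth ≈ 119°).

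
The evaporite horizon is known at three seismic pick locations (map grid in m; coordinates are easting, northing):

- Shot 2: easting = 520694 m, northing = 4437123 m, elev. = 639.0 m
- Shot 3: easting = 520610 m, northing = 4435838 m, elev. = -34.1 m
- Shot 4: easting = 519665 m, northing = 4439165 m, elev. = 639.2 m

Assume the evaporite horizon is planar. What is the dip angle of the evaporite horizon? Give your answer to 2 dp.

Two edge vectors: Shot 2→Shot 3 = (-84, -1285, -673.1), Shot 2→Shot 4 = (-1029, 2042, 0.2).
Normal n = (Shot 2→Shot 3) × (Shot 2→Shot 4) = (1374213.2, 692636.7, -1493793).
So ∂z/∂easting = −n_x/n_z = 0.91995 and ∂z/∂northing = −n_y/n_z = 0.46368.
Gradient magnitude |∇z| = √(a² + b²) = √(0.84631 + 0.21500) = 1.03020.
True dip = arctan(1.03020) = 45.85°, dipping toward WSW (azimuth ≈ 243°).

45.85°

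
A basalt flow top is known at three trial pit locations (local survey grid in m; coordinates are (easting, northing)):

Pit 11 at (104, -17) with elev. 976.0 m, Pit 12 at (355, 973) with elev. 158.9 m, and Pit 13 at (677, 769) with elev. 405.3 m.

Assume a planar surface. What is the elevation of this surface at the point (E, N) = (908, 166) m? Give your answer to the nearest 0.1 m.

983.1 m

Let the plane be z = a·E + b·N + c.
Pit 12−Pit 11: 251a + 990b = −817.1;  Pit 13−Pit 11: 573a + 786b = −570.7.
Solving gives a = 0.20879, b = −0.87829.
Then c = 976 − a·104 − b·-17 = 939.36.
At (908, 166): z = 189.6 − 145.8 + 939.36 = 983.1 m.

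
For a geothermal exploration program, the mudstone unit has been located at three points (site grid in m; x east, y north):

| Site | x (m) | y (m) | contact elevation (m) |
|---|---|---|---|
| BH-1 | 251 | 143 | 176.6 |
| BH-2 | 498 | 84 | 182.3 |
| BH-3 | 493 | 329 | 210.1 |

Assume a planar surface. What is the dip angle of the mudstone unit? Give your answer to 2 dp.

Let the plane be z = a·x + b·y + c.
BH-2−BH-1: 247a − 59b = 5.7;  BH-3−BH-1: 242a + 186b = 33.5.
Solving gives a = 0.05043, b = 0.11450.
Gradient magnitude |∇z| = √(a² + b²) = √(0.00254 + 0.01311) = 0.12511.
True dip = arctan(0.12511) = 7.13°, dipping toward SSW (azimuth ≈ 204°).

7.13°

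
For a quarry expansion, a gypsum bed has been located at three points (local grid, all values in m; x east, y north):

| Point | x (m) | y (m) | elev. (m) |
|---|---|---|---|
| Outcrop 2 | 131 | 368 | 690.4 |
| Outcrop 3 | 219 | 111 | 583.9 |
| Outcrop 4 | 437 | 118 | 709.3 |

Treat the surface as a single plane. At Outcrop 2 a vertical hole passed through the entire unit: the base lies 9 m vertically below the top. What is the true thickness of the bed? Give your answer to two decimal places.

Let the plane be z = a·x + b·y + c.
Outcrop 3−Outcrop 2: 88a − 257b = −106.5;  Outcrop 4−Outcrop 2: 306a − 250b = 18.9.
Solving gives a = 0.55581, b = 0.60471.
|∇z| = √(a²+b²) = 0.82134, so dip δ = arctan(0.82134) = 39.40°.
True thickness = vertical thickness × cos δ = 9 × cos 39.40° = 6.95 m.

6.95 m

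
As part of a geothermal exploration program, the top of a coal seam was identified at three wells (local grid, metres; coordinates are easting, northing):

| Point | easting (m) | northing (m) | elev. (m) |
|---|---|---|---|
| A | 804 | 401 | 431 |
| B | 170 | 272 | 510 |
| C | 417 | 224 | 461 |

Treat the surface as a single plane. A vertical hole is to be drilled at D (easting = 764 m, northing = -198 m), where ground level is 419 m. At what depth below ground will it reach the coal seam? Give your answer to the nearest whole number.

Let the plane be z = a·easting + b·northing + c.
B−A: −634a − 129b = 79;  C−A: −387a − 177b = 30.
Solving gives a = −0.16234, b = 0.18546.
Then c = 431 − a·804 − b·401 = 487.15.
At (764, -198): z_contact = −124.0 − 36.7 + 487.15 = 326.4 m.
Depth below ground = 419 − 326.4 = 93 m.

93 m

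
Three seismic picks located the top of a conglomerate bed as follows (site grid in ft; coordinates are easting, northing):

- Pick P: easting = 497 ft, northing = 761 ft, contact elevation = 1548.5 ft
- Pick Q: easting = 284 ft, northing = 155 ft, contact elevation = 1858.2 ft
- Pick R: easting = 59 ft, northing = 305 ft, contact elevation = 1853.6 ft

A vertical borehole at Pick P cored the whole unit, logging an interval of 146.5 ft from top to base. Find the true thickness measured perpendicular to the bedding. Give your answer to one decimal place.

131.4 ft

Two edge vectors: Pick P→Pick Q = (-213, -606, 309.7), Pick P→Pick R = (-438, -456, 305.1).
Normal n = (Pick P→Pick Q) × (Pick P→Pick R) = (-43667.4, -70662.3, -168300).
So ∂z/∂easting = −n_x/n_z = −0.25946 and ∂z/∂northing = −n_y/n_z = −0.41986.
|∇z| = √(a²+b²) = 0.49356, so dip δ = arctan(0.49356) = 26.27°.
True thickness = vertical thickness × cos δ = 146.5 × cos 26.27° = 131.4 ft.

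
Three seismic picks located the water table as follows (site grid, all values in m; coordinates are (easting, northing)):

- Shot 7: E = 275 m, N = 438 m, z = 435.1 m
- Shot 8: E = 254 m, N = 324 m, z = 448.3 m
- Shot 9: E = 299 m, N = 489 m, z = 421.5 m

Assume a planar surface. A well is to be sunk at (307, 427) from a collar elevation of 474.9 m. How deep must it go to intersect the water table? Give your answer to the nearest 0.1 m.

Two edge vectors: Shot 7→Shot 8 = (-21, -114, 13.2), Shot 7→Shot 9 = (24, 51, -13.6).
Normal n = (Shot 7→Shot 8) × (Shot 7→Shot 9) = (877.2, 31.2, 1665).
So ∂z/∂E = −n_x/n_z = −0.52685 and ∂z/∂N = −n_y/n_z = −0.01874.
Intercept c from Shot 7: 435.1 + 144.88 + 8.21 = 588.19.
At (307, 427): z_contact = −161.74 − 8.00 + 588.19 = 418.45 m.
Depth below ground = 474.9 − 418.45 = 56.5 m.

56.5 m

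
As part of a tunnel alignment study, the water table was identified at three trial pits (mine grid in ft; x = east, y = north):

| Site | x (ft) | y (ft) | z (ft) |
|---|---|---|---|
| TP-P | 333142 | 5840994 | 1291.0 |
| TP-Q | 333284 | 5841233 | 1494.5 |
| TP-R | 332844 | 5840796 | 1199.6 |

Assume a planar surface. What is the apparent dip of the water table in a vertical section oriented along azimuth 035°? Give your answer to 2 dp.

Let the plane be z = a·x + b·y + c.
TP-Q−TP-P: 142a + 239b = 203.5;  TP-R−TP-P: −298a − 198b = −91.4.
Solving gives a = −0.42798, b = 1.10574.
Unit vector along 035° is (sin 35°, cos 35°) = (0.5736, 0.8192).
Slope in that direction = a·(0.5736) + b·(0.8192) = 0.66029.
Apparent dip = arctan|0.66029| = 33.44° (true dip is 49.9°, so apparent ≤ true as expected).

33.44°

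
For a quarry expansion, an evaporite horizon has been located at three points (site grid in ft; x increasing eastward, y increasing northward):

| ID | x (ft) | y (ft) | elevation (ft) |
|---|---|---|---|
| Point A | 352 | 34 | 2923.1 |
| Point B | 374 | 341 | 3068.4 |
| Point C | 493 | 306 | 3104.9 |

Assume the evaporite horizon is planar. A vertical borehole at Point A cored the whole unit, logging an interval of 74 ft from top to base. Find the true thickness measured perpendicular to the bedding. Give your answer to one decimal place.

Two edge vectors: Point A→Point B = (22, 307, 145.3), Point A→Point C = (141, 272, 181.8).
Normal n = (Point A→Point B) × (Point A→Point C) = (16291, 16487.7, -37303).
So ∂z/∂x = −n_x/n_z = 0.43672 and ∂z/∂y = −n_y/n_z = 0.44199.
|∇z| = √(a²+b²) = 0.62136, so dip δ = arctan(0.62136) = 31.86°.
True thickness = vertical thickness × cos δ = 74 × cos 31.86° = 62.9 ft.

62.9 ft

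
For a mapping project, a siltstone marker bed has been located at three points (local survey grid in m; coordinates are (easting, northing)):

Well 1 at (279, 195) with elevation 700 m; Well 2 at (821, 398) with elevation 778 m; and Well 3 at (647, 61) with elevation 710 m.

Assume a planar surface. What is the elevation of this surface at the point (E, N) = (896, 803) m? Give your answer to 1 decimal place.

848.4 m

Two edge vectors: Well 1→Well 2 = (542, 203, 78), Well 1→Well 3 = (368, -134, 10).
Normal n = (Well 1→Well 2) × (Well 1→Well 3) = (12482, 23284, -147332).
So ∂z/∂E = −n_x/n_z = 0.08472 and ∂z/∂N = −n_y/n_z = 0.15804.
Intercept c from Well 1: 700 − 23.64 − 30.82 = 645.55.
At (896, 803): z = 75.9 + 126.9 + 645.55 = 848.4 m.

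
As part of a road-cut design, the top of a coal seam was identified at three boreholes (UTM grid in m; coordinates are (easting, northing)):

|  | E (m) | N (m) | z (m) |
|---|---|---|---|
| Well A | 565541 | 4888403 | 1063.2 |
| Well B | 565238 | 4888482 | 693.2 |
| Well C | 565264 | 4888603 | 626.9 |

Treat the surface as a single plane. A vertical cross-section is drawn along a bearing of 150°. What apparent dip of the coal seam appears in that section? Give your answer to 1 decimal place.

Let the plane be z = a·E + b·N + c.
Well B−Well A: −303a + 79b = −370;  Well C−Well A: −277a + 200b = −436.3.
Solving gives a = 1.02106, b = −0.76733.
Unit vector along 150° is (sin 150°, cos 150°) = (0.5000, -0.8660).
Slope in that direction = a·(0.5000) + b·(-0.8660) = 1.17506.
Apparent dip = arctan|1.17506| = 49.6° (true dip is 51.9°, so apparent ≤ true as expected).

49.6°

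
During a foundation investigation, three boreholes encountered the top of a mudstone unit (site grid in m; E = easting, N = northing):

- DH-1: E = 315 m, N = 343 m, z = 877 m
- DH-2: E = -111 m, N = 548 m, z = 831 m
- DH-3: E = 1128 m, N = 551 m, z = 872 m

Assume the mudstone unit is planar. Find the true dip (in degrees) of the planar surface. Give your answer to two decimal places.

9.00°

Let the plane be z = a·E + b·N + c.
DH-2−DH-1: −426a + 205b = −46;  DH-3−DH-1: 813a + 208b = −5.
Solving gives a = 0.03347, b = −0.15485.
Gradient magnitude |∇z| = √(a² + b²) = √(0.00112 + 0.02398) = 0.15842.
True dip = arctan(0.15842) = 9.00°, dipping toward NNW (azimuth ≈ 348°).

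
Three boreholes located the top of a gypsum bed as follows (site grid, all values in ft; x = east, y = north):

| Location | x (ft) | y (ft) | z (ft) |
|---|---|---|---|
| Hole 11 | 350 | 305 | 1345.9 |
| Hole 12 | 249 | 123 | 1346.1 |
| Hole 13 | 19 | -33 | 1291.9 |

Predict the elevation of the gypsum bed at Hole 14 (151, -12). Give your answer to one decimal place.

1337.5 ft

Let the plane be z = a·x + b·y + c.
Hole 12−Hole 11: −101a − 182b = 0.2;  Hole 13−Hole 11: −331a − 338b = −54.
Solving gives a = 0.37908, b = −0.21147.
Then c = 1345.9 − a·350 − b·305 = 1277.72.
At (151, -12): z = 57.2 + 2.5 + 1277.72 = 1337.5 ft.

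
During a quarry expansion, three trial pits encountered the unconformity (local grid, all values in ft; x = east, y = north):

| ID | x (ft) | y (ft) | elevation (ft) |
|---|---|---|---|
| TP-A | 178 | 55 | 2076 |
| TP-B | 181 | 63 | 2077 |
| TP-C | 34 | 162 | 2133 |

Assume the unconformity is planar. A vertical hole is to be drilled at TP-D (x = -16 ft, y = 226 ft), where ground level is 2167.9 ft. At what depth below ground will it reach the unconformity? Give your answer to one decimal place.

Let the plane be z = a·x + b·y + c.
TP-B−TP-A: 3a + 8b = 1;  TP-C−TP-A: −144a + 107b = 57.
Solving gives a = −0.23693, b = 0.21385.
Then c = 2076 − a·178 − b·55 = 2106.41.
At (-16, 226): z_contact = 3.79 + 48.33 + 2106.41 = 2158.53 ft.
Depth below ground = 2167.9 − 2158.53 = 9.4 ft.

9.4 ft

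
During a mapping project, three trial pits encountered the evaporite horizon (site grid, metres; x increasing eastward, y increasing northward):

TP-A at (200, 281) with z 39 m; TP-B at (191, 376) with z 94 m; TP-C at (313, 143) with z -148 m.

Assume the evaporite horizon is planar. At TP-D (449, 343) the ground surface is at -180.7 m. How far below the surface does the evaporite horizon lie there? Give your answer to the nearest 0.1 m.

17.6 m

Let the plane be z = a·x + b·y + c.
TP-B−TP-A: −9a + 95b = 55;  TP-C−TP-A: 113a − 138b = −187.
Solving gives a = −1.07184, b = 0.47740.
Then c = 39 − a·200 − b·281 = 119.22.
At (449, 343): z_contact = −481.26 + 163.75 + 119.22 = -198.29 m.
Depth below ground = -180.7 − (-198.29) = 17.6 m.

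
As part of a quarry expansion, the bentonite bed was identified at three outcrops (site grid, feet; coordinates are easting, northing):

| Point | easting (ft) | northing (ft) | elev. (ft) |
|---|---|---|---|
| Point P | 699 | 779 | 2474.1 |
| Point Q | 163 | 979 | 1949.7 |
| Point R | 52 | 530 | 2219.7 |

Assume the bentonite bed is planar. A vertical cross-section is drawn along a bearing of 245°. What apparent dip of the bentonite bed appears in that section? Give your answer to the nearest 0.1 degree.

Two edge vectors: Point P→Point Q = (-536, 200, -524.4), Point P→Point R = (-647, -249, -254.4).
Normal n = (Point P→Point Q) × (Point P→Point R) = (-181455.6, 202928.4, 262864).
So ∂z/∂easting = −n_x/n_z = 0.69030 and ∂z/∂northing = −n_y/n_z = −0.77199.
Unit vector along 245° is (sin 245°, cos 245°) = (-0.9063, -0.4226).
Slope in that direction = a·(-0.9063) + b·(-0.4226) = −0.29937.
Apparent dip = arctan|0.29937| = 16.7° (true dip is 46.0°, so apparent ≤ true as expected).

16.7°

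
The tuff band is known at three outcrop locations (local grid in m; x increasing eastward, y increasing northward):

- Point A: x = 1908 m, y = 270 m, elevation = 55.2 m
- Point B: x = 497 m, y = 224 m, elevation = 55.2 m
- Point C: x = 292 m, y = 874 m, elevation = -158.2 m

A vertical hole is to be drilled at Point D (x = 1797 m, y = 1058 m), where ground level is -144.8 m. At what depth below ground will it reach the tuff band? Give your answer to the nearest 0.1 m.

57.2 m

Let the plane be z = a·x + b·y + c.
Point B−Point A: −1411a − 46b = 0;  Point C−Point A: −1616a + 604b = −213.4.
Solving gives a = 0.010594, b = −0.324966.
Then c = 55.2 − a·1908 − b·270 = 122.73.
At (1797, 1058): z_contact = 19.04 − 343.81 + 122.73 = -202.05 m.
Depth below ground = -144.8 − (-202.05) = 57.2 m.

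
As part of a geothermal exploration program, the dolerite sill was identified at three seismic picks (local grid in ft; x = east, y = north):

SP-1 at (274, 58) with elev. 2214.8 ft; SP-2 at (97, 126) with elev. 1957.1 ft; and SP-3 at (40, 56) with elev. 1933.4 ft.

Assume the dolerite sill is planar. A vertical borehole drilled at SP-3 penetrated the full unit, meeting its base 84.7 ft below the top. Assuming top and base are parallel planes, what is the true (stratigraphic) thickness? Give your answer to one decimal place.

Let the plane be z = a·x + b·y + c.
SP-2−SP-1: −177a + 68b = −257.7;  SP-3−SP-1: −234a − 2b = −281.4.
Solving gives a = 1.20808, b = −0.64515.
|∇z| = √(a²+b²) = 1.36955, so dip δ = arctan(1.36955) = 53.86°.
True thickness = vertical thickness × cos δ = 84.7 × cos 53.86° = 49.9 ft.

49.9 ft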